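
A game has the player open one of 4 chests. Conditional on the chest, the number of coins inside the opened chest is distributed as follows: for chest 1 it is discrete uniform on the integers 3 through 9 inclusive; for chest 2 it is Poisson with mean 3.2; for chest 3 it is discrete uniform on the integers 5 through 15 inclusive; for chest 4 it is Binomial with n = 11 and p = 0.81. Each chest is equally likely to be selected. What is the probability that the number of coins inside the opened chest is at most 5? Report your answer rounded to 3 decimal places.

Conditional on each chest, P(X ≤ 5): 1: 0.428571; 2: 0.894592; 3: 0.0909091; 4: 0.0090095.
By total probability, P(X ≤ 5) = 0.25·0.428571 + 0.25·0.894592 + 0.25·0.0909091 + 0.25·0.0090095 = 0.35577.

0.356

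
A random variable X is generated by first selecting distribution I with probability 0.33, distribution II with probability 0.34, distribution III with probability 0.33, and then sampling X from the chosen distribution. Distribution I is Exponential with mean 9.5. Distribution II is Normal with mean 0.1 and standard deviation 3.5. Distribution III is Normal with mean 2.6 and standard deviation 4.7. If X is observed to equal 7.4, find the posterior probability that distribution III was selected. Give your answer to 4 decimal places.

0.4498

Likelihoods f(7.4 | ·): I: 0.0483041; II: 0.0129481; III: 0.0503879.
Posterior ∝ prior × likelihood. Numerator for III: 0.33·0.0503879 = 0.016628.
Normalizing constant: 0.33·0.0483041 + 0.34·0.0129481 + 0.33·0.0503879 = 0.0369707.
P(III | observation) = 0.016628 / 0.0369707 = 0.449762.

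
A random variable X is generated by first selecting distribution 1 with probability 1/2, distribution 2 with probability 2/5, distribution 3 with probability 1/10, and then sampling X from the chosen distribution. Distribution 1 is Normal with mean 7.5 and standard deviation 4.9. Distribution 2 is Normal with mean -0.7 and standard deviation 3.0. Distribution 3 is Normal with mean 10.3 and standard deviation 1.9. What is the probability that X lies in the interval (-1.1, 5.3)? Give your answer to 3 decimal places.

Conditional on each component, P(-1.1 < X < 5.3): 1: 0.287102; 2: 0.530285; 3: 0.00424945.
By total probability, P(-1.1 < X < 5.3) = 0.5·0.287102 + 0.4·0.530285 + 0.1·0.00424945 = 0.35609.

0.356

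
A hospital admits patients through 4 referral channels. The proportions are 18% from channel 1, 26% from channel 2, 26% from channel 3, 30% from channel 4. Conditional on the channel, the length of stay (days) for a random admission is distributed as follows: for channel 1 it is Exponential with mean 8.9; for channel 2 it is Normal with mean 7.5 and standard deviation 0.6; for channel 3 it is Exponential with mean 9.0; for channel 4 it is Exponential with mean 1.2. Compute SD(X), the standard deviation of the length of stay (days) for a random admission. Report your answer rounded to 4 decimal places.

6.8652

Per component, 1: μ=8.9, E[X²]=158.42; 2: μ=7.5, E[X²]=56.61; 3: μ=9, E[X²]=162; 4: μ=1.2, E[X²]=2.88.
E[X] = 0.18·8.9 + 0.26·7.5 + 0.26·9 + 0.3·1.2 = 6.252.
E[X²] = 0.18·158.42 + 0.26·56.61 + 0.26·162 + 0.3·2.88 = 86.2182.
Var(X) = E[X²] − (E[X])² = 86.2182 − 39.0875 = 47.1307.
SD(X) = √47.1307 = 6.86518.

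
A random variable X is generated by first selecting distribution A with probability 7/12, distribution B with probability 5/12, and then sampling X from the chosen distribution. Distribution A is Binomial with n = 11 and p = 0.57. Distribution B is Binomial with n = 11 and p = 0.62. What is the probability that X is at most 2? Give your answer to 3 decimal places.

0.008

Conditional on each component, P(X ≤ 2): A: 0.010429; B: 0.00394503.
By total probability, P(X ≤ 2) = 0.583333·0.010429 + 0.416667·0.00394503 = 0.00772737.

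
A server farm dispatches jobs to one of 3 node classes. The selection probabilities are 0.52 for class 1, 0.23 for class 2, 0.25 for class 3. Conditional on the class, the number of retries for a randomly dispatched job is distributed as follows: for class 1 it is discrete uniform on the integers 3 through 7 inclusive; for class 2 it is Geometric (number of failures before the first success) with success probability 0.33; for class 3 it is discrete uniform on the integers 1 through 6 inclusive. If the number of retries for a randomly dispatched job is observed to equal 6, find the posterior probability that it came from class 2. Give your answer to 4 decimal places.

Likelihoods P(X=6 | ·): 1: 0.2; 2: 0.0298513; 3: 0.166667.
Posterior ∝ prior × likelihood. Numerator for 2: 0.23·0.0298513 = 0.00686579.
Normalizing constant: 0.52·0.2 + 0.23·0.0298513 + 0.25·0.166667 = 0.152532.
P(2 | observation) = 0.00686579 / 0.152532 = 0.045012.

0.0450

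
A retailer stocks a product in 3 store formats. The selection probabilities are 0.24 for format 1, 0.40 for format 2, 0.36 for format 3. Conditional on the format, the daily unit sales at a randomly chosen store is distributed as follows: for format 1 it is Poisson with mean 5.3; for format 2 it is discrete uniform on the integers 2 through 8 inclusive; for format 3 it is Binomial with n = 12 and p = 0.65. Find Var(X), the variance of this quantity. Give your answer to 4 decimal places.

Per component, 1: μ=5.3, E[X²]=33.39; 2: μ=5, E[X²]=29; 3: μ=7.8, E[X²]=63.57.
E[X] = 0.24·5.3 + 0.4·5 + 0.36·7.8 = 6.08.
E[X²] = 0.24·33.39 + 0.4·29 + 0.36·63.57 = 42.4988.
Var(X) = E[X²] − (E[X])² = 42.4988 − 36.9664 = 5.5324.

5.5324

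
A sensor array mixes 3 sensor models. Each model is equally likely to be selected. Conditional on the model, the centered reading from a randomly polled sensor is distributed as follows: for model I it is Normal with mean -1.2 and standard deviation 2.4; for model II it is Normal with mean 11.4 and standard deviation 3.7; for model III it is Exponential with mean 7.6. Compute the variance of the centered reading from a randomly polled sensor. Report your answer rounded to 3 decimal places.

53.586

Per component, I: μ=-1.2, E[X²]=7.2; II: μ=11.4, E[X²]=143.65; III: μ=7.6, E[X²]=115.52.
E[X] = 0.333333·-1.2 + 0.333333·11.4 + 0.333333·7.6 = 5.93333.
E[X²] = 0.333333·7.2 + 0.333333·143.65 + 0.333333·115.52 = 88.79.
Var(X) = E[X²] − (E[X])² = 88.79 − 35.2044 = 53.5856.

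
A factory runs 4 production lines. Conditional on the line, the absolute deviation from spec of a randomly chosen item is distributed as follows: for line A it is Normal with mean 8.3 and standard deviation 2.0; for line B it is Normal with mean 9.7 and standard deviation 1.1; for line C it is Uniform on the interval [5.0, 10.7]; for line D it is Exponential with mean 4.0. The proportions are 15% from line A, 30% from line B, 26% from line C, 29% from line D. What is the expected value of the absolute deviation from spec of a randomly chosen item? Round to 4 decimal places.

7.3560

Component means — A: 8.3; B: 9.7; C: 7.85; D: 4.
E[X] = 0.15·8.3 + 0.3·9.7 + 0.26·7.85 + 0.29·4 = 7.356.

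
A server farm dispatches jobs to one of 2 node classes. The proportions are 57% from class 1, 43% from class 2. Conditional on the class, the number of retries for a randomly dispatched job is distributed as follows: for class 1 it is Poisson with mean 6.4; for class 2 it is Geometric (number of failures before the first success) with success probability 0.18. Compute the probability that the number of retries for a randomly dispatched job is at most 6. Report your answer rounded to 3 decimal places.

Conditional on each class, P(X ≤ 6): 1: 0.542329; 2: 0.750715.
By total probability, P(X ≤ 6) = 0.57·0.542329 + 0.43·0.750715 = 0.631935.

0.632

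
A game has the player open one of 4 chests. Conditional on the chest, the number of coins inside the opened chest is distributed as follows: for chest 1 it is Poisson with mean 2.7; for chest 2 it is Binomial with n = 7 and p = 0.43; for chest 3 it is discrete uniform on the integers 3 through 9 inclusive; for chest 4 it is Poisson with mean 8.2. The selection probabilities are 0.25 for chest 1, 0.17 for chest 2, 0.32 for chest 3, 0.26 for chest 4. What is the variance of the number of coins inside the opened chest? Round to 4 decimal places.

Per component, 1: μ=2.7, E[X²]=9.99; 2: μ=3.01, E[X²]=10.7758; 3: μ=6, E[X²]=40; 4: μ=8.2, E[X²]=75.44.
E[X] = 0.25·2.7 + 0.17·3.01 + 0.32·6 + 0.26·8.2 = 5.2387.
E[X²] = 0.25·9.99 + 0.17·10.7758 + 0.32·40 + 0.26·75.44 = 36.7438.
Var(X) = E[X²] − (E[X])² = 36.7438 − 27.444 = 9.29981.

9.2998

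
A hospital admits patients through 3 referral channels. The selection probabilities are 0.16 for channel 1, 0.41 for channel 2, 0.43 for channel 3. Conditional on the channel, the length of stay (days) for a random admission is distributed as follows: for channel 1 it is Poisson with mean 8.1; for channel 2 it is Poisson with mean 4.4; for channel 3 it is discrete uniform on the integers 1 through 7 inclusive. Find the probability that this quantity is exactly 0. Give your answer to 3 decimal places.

Conditional on each channel, P(X = 0): 1: 0.000303539; 2: 0.0122773; 3: 0.
By total probability, P(X = 0) = 0.16·0.000303539 + 0.41·0.0122773 + 0.43·0 = 0.00508228.

0.005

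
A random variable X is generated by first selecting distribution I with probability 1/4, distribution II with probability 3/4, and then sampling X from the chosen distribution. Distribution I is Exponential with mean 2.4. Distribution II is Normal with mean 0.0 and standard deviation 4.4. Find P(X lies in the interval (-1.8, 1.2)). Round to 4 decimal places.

0.2980

Conditional on each component, P(-1.8 < X < 1.2): I: 0.393469; II: 0.266232.
By total probability, P(-1.8 < X < 1.2) = 0.25·0.393469 + 0.75·0.266232 = 0.298041.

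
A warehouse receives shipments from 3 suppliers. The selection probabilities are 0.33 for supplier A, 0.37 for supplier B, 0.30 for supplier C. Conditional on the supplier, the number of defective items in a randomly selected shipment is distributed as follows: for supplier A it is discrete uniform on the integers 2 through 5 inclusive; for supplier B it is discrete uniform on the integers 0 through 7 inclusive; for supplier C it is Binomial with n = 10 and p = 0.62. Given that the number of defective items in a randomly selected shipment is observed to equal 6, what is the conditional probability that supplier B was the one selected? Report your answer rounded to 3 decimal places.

Likelihoods P(X=6 | ·): A: 0; B: 0.125; C: 0.248716.
Posterior ∝ prior × likelihood. Numerator for B: 0.37·0.125 = 0.04625.
Normalizing constant: 0.33·0 + 0.37·0.125 + 0.3·0.248716 = 0.120865.
P(B | observation) = 0.04625 / 0.120865 = 0.382659.

0.383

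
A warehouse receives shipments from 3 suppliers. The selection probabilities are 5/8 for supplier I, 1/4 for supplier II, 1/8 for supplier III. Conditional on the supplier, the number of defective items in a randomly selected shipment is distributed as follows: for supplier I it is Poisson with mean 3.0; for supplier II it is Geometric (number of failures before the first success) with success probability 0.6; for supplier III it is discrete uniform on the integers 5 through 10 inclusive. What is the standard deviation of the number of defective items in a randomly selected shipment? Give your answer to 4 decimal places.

Per component, I: μ=3, E[X²]=12; II: μ=0.666667, E[X²]=1.55556; III: μ=7.5, E[X²]=59.1667.
E[X] = 0.625·3 + 0.25·0.666667 + 0.125·7.5 = 2.97917.
E[X²] = 0.625·12 + 0.25·1.55556 + 0.125·59.1667 = 15.2847.
Var(X) = E[X²] − (E[X])² = 15.2847 − 8.87543 = 6.40929.
SD(X) = √6.40929 = 2.53166.

2.5317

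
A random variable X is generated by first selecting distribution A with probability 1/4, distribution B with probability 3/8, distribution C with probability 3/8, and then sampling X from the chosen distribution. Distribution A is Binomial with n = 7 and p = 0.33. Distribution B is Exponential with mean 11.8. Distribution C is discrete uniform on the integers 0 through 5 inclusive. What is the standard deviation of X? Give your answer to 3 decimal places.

Per component, A: μ=2.31, E[X²]=6.8838; B: μ=11.8, E[X²]=278.48; C: μ=2.5, E[X²]=9.16667.
E[X] = 0.25·2.31 + 0.375·11.8 + 0.375·2.5 = 5.94.
E[X²] = 0.25·6.8838 + 0.375·278.48 + 0.375·9.16667 = 109.588.
Var(X) = E[X²] − (E[X])² = 109.588 − 35.2836 = 74.3049.
SD(X) = √74.3049 = 8.62003.

8.620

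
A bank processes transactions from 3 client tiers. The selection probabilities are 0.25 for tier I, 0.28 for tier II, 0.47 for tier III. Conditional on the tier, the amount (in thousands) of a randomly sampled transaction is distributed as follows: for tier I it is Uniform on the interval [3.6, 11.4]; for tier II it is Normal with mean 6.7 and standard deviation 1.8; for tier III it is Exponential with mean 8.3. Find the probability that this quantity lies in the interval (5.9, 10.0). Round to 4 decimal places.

0.4001

Conditional on each tier, P(5.9 < X < 10.0): I: 0.525641; II: 0.638263; III: 0.191484.
By total probability, P(5.9 < X < 10.0) = 0.25·0.525641 + 0.28·0.638263 + 0.47·0.191484 = 0.400121.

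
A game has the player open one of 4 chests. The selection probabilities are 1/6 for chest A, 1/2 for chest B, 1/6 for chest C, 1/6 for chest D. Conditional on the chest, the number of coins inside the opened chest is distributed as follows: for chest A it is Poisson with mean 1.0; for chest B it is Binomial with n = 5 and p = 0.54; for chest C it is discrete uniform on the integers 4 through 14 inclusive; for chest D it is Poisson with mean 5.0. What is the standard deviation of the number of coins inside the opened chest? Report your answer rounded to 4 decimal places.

Per component, A: μ=1, E[X²]=2; B: μ=2.7, E[X²]=8.532; C: μ=9, E[X²]=91; D: μ=5, E[X²]=30.
E[X] = 0.166667·1 + 0.5·2.7 + 0.166667·9 + 0.166667·5 = 3.85.
E[X²] = 0.166667·2 + 0.5·8.532 + 0.166667·91 + 0.166667·30 = 24.766.
Var(X) = E[X²] − (E[X])² = 24.766 − 14.8225 = 9.9435.
SD(X) = √9.9435 = 3.15333.

3.1533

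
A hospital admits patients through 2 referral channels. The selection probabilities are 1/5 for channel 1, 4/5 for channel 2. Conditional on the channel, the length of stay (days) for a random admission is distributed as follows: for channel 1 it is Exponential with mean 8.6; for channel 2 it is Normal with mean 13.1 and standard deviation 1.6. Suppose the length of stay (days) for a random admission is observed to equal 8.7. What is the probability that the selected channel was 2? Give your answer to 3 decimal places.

Likelihoods f(8.7 | ·): 1: 0.0422822; 2: 0.00568348.
Posterior ∝ prior × likelihood. Numerator for 2: 0.8·0.00568348 = 0.00454678.
Normalizing constant: 0.2·0.0422822 + 0.8·0.00568348 = 0.0130032.
P(2 | observation) = 0.00454678 / 0.0130032 = 0.349666.

0.350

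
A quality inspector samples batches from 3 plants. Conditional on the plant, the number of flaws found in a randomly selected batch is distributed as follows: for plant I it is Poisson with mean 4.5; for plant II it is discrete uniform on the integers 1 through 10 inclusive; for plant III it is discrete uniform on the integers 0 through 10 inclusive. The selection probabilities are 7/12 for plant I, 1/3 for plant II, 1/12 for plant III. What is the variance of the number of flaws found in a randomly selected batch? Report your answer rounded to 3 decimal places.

Per component, I: μ=4.5, E[X²]=24.75; II: μ=5.5, E[X²]=38.5; III: μ=5, E[X²]=35.
E[X] = 0.583333·4.5 + 0.333333·5.5 + 0.0833333·5 = 4.875.
E[X²] = 0.583333·24.75 + 0.333333·38.5 + 0.0833333·35 = 30.1875.
Var(X) = E[X²] − (E[X])² = 30.1875 − 23.7656 = 6.42188.

6.422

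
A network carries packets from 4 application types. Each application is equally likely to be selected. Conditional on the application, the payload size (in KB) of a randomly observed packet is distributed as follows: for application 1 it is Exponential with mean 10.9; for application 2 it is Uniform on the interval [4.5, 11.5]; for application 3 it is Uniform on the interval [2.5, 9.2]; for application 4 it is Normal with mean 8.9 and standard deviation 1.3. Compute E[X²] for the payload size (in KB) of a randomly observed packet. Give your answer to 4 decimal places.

For each component E[X²] = Var + (mean)², giving 1: 237.62; 2: 68.0833; 3: 37.9633; 4: 80.9.
Overall E[X²] = 0.25·237.62 + 0.25·68.0833 + 0.25·37.9633 + 0.25·80.9 = 106.142.

106.1417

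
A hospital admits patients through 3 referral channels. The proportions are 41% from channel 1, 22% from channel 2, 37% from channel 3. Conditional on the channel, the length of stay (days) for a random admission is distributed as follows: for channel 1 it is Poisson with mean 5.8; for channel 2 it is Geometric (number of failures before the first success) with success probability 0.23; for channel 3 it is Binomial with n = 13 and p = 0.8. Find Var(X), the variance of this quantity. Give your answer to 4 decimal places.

14.1505

Per component, 1: μ=5.8, E[X²]=39.44; 2: μ=3.34783, E[X²]=25.7637; 3: μ=10.4, E[X²]=110.24.
E[X] = 0.41·5.8 + 0.22·3.34783 + 0.37·10.4 = 6.96252.
E[X²] = 0.41·39.44 + 0.22·25.7637 + 0.37·110.24 = 62.6272.
Var(X) = E[X²] − (E[X])² = 62.6272 − 48.4767 = 14.1505.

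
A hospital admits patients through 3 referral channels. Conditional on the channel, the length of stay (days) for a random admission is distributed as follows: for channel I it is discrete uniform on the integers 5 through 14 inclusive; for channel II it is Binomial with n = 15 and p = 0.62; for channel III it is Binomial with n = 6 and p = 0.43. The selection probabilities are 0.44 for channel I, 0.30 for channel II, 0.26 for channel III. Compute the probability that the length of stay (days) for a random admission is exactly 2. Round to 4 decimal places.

0.0762

Conditional on each channel, P(X = 2): I: 0; II: 0.000139046; III: 0.292771.
By total probability, P(X = 2) = 0.44·0 + 0.3·0.000139046 + 0.26·0.292771 = 0.0761621.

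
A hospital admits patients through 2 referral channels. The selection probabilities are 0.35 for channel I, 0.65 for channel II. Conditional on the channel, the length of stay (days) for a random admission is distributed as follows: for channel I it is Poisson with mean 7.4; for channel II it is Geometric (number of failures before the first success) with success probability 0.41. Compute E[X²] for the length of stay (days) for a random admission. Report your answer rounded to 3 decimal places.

25.383

For each component E[X²] = Var + (mean)², giving I: 62.16; II: 5.58061.
Overall E[X²] = 0.35·62.16 + 0.65·5.58061 = 25.3834.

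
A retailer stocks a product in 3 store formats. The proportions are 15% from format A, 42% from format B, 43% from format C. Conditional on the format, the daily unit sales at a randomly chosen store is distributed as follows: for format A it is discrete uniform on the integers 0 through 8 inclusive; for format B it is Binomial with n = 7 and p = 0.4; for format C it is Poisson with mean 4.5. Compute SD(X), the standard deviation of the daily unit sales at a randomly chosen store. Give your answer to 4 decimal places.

2.0662

Per component, A: μ=4, E[X²]=22.6667; B: μ=2.8, E[X²]=9.52; C: μ=4.5, E[X²]=24.75.
E[X] = 0.15·4 + 0.42·2.8 + 0.43·4.5 = 3.711.
E[X²] = 0.15·22.6667 + 0.42·9.52 + 0.43·24.75 = 18.0409.
Var(X) = E[X²] − (E[X])² = 18.0409 − 13.7715 = 4.26938.
SD(X) = √4.26938 = 2.06625.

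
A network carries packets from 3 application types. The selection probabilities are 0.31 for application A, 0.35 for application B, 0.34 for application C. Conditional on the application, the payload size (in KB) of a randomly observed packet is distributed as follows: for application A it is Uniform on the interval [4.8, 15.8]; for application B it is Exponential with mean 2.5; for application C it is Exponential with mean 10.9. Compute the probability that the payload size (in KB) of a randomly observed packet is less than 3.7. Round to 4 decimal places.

0.3682

Conditional on each application, P(X < 3.7): A: 0; B: 0.772362; C: 0.287838.
By total probability, P(X < 3.7) = 0.31·0 + 0.35·0.772362 + 0.34·0.287838 = 0.368192.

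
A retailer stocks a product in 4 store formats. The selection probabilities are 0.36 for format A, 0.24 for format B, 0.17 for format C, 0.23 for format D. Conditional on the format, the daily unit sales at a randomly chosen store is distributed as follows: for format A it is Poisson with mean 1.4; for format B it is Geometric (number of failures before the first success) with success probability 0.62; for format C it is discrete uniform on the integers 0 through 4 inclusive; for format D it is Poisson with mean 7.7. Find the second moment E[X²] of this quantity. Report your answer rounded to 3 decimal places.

For each component E[X²] = Var + (mean)², giving A: 3.36; B: 1.3642; C: 6; D: 66.99.
Overall E[X²] = 0.36·3.36 + 0.24·1.3642 + 0.17·6 + 0.23·66.99 = 17.9647.

17.965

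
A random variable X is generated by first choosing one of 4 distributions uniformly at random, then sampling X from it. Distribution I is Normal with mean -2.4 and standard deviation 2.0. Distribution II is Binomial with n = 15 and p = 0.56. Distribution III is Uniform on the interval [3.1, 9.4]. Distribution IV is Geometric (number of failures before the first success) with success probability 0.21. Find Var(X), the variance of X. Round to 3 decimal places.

23.589

Per component, I: μ=-2.4, E[X²]=9.76; II: μ=8.4, E[X²]=74.256; III: μ=6.25, E[X²]=42.37; IV: μ=3.7619, E[X²]=32.0658.
E[X] = 0.25·-2.4 + 0.25·8.4 + 0.25·6.25 + 0.25·3.7619 = 4.00298.
E[X²] = 0.25·9.76 + 0.25·74.256 + 0.25·42.37 + 0.25·32.0658 = 39.6129.
Var(X) = E[X²] − (E[X])² = 39.6129 − 16.0238 = 23.5891.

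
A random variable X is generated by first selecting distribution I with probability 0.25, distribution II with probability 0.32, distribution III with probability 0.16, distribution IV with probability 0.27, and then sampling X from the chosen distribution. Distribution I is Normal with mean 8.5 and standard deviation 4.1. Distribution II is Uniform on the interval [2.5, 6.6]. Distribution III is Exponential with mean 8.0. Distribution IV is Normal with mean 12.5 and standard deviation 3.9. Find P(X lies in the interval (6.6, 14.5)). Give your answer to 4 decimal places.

Conditional on each component, P(6.6 < X < 14.5): I: 0.606789; II: 0; III: 0.274989; IV: 0.630799.
By total probability, P(6.6 < X < 14.5) = 0.25·0.606789 + 0.32·0 + 0.16·0.274989 + 0.27·0.630799 = 0.366011.

0.3660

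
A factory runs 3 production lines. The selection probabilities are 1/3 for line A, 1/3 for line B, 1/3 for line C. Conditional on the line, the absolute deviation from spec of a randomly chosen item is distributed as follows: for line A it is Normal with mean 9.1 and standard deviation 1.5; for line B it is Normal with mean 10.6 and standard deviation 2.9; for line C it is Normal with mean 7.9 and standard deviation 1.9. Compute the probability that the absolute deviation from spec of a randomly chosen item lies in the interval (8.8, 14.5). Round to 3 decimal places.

0.513

Conditional on each line, P(8.8 < X < 14.5): A: 0.579101; B: 0.643258; C: 0.317606.
By total probability, P(8.8 < X < 14.5) = 0.333333·0.579101 + 0.333333·0.643258 + 0.333333·0.317606 = 0.513321.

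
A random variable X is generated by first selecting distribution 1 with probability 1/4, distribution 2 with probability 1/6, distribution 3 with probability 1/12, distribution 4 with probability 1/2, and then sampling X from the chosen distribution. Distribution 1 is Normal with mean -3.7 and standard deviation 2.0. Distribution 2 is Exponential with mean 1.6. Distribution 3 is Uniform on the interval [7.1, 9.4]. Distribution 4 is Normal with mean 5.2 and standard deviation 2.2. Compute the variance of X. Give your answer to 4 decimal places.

Per component, 1: μ=-3.7, E[X²]=17.69; 2: μ=1.6, E[X²]=5.12; 3: μ=8.25, E[X²]=68.5033; 4: μ=5.2, E[X²]=31.88.
E[X] = 0.25·-3.7 + 0.166667·1.6 + 0.0833333·8.25 + 0.5·5.2 = 2.62917.
E[X²] = 0.25·17.69 + 0.166667·5.12 + 0.0833333·68.5033 + 0.5·31.88 = 26.9244.
Var(X) = E[X²] − (E[X])² = 26.9244 − 6.91252 = 20.0119.

20.0119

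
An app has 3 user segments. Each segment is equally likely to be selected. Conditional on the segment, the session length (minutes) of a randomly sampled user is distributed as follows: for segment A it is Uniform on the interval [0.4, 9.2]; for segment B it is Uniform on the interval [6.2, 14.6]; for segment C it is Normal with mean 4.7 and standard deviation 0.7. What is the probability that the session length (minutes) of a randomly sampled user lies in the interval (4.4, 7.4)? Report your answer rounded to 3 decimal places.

Conditional on each segment, P(4.4 < X < 7.4): A: 0.340909; B: 0.142857; C: 0.665825.
By total probability, P(4.4 < X < 7.4) = 0.333333·0.340909 + 0.333333·0.142857 + 0.333333·0.665825 = 0.383197.

0.383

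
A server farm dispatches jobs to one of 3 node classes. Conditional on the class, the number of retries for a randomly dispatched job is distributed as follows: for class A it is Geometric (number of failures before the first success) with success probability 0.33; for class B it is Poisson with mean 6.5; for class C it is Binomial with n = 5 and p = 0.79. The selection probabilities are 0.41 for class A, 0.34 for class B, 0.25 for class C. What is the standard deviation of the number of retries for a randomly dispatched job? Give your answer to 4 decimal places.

Per component, A: μ=2.0303, E[X²]=10.2746; B: μ=6.5, E[X²]=48.75; C: μ=3.95, E[X²]=16.432.
E[X] = 0.41·2.0303 + 0.34·6.5 + 0.25·3.95 = 4.02992.
E[X²] = 0.41·10.2746 + 0.34·48.75 + 0.25·16.432 = 24.8956.
Var(X) = E[X²] − (E[X])² = 24.8956 − 16.2403 = 8.65528.
SD(X) = √8.65528 = 2.94199.

2.9420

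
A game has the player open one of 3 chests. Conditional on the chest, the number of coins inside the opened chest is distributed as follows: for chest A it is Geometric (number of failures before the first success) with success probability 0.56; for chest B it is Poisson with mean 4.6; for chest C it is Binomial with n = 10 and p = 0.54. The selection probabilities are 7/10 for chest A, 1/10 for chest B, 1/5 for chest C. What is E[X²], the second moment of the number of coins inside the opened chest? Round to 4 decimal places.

10.3191

For each component E[X²] = Var + (mean)², giving A: 2.02041; B: 25.76; C: 31.644.
Overall E[X²] = 0.7·2.02041 + 0.1·25.76 + 0.2·31.644 = 10.3191.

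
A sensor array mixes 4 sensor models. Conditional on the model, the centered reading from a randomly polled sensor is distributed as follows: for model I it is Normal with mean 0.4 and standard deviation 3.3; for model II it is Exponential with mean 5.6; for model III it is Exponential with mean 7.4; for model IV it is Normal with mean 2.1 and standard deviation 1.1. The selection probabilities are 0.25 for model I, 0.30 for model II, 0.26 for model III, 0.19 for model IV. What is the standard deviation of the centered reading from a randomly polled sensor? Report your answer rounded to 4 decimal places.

5.8555

Per component, I: μ=0.4, E[X²]=11.05; II: μ=5.6, E[X²]=62.72; III: μ=7.4, E[X²]=109.52; IV: μ=2.1, E[X²]=5.62.
E[X] = 0.25·0.4 + 0.3·5.6 + 0.26·7.4 + 0.19·2.1 = 4.103.
E[X²] = 0.25·11.05 + 0.3·62.72 + 0.26·109.52 + 0.19·5.62 = 51.1215.
Var(X) = E[X²] − (E[X])² = 51.1215 − 16.8346 = 34.2869.
SD(X) = √34.2869 = 5.8555.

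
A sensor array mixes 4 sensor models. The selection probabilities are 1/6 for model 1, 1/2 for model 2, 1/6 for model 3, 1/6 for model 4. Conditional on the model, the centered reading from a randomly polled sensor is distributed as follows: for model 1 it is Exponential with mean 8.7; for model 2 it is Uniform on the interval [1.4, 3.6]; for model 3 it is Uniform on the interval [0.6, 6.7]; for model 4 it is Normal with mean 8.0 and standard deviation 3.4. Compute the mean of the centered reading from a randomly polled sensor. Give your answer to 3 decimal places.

4.642

Component means — 1: 8.7; 2: 2.5; 3: 3.65; 4: 8.
E[X] = 0.166667·8.7 + 0.5·2.5 + 0.166667·3.65 + 0.166667·8 = 4.64167.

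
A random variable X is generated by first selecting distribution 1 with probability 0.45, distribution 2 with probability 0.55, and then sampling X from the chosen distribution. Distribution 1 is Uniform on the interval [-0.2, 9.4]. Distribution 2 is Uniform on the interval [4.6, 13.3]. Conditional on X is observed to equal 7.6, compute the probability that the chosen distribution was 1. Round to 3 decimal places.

Likelihoods f(7.6 | ·): 1: 0.104167; 2: 0.114943.
Posterior ∝ prior × likelihood. Numerator for 1: 0.45·0.104167 = 0.046875.
Normalizing constant: 0.45·0.104167 + 0.55·0.114943 = 0.110093.
P(1 | observation) = 0.046875 / 0.110093 = 0.425775.

0.426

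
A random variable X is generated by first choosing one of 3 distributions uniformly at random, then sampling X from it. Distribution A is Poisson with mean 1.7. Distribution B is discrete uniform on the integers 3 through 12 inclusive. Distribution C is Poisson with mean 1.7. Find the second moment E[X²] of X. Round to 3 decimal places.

24.560

For each component E[X²] = Var + (mean)², giving A: 4.59; B: 64.5; C: 4.59.
Overall E[X²] = 0.333333·4.59 + 0.333333·64.5 + 0.333333·4.59 = 24.56.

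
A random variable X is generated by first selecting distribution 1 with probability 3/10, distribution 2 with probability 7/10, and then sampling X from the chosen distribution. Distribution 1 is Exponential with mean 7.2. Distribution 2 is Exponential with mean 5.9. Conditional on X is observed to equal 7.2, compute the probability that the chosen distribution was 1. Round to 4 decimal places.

0.3045

Likelihoods f(7.2 | ·): 1: 0.0510944; 2: 0.0500221.
Posterior ∝ prior × likelihood. Numerator for 1: 0.3·0.0510944 = 0.0153283.
Normalizing constant: 0.3·0.0510944 + 0.7·0.0500221 = 0.0503437.
P(1 | observation) = 0.0153283 / 0.0503437 = 0.304473.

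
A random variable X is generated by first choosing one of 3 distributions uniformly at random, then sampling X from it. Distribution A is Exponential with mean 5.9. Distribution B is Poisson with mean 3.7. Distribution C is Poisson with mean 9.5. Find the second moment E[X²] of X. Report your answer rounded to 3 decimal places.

62.253

For each component E[X²] = Var + (mean)², giving A: 69.62; B: 17.39; C: 99.75.
Overall E[X²] = 0.333333·69.62 + 0.333333·17.39 + 0.333333·99.75 = 62.2533.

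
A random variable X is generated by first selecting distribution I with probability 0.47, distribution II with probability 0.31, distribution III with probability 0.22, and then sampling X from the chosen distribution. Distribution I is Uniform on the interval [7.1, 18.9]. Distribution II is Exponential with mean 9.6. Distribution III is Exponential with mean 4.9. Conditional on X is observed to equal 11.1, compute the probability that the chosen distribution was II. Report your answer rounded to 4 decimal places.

0.1859

Likelihoods f(11.1 | ·): I: 0.0847458; II: 0.0327775; III: 0.0211833.
Posterior ∝ prior × likelihood. Numerator for II: 0.31·0.0327775 = 0.010161.
Normalizing constant: 0.47·0.0847458 + 0.31·0.0327775 + 0.22·0.0211833 = 0.0546519.
P(II | observation) = 0.010161 / 0.0546519 = 0.185923.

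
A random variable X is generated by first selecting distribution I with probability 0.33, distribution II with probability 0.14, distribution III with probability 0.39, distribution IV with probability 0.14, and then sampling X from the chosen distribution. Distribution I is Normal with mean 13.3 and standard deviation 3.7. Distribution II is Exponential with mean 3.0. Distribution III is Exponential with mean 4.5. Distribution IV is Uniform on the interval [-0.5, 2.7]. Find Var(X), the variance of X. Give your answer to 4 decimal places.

Per component, I: μ=13.3, E[X²]=190.58; II: μ=3, E[X²]=18; III: μ=4.5, E[X²]=40.5; IV: μ=1.1, E[X²]=2.06333.
E[X] = 0.33·13.3 + 0.14·3 + 0.39·4.5 + 0.14·1.1 = 6.718.
E[X²] = 0.33·190.58 + 0.14·18 + 0.39·40.5 + 0.14·2.06333 = 81.4953.
Var(X) = E[X²] − (E[X])² = 81.4953 − 45.1315 = 36.3637.

36.3637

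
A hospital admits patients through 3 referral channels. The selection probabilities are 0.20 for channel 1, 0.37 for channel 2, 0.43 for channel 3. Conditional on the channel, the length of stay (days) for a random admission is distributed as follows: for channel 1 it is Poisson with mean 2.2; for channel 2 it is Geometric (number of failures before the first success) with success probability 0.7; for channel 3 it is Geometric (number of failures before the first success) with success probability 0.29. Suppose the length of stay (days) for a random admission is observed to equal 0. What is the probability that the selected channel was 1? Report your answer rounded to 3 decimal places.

Likelihoods P(X=0 | ·): 1: 0.110803; 2: 0.7; 3: 0.29.
Posterior ∝ prior × likelihood. Numerator for 1: 0.2·0.110803 = 0.0221606.
Normalizing constant: 0.2·0.110803 + 0.37·0.7 + 0.43·0.29 = 0.405861.
P(1 | observation) = 0.0221606 / 0.405861 = 0.0546016.

0.055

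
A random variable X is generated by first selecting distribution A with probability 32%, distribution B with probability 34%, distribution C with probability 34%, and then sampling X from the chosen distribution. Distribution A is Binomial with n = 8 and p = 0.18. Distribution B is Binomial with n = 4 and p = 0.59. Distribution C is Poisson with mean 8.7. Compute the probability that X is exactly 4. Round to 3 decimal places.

Conditional on each component, P(X = 4): A: 0.0332234; B: 0.121174; C: 0.0397653.
By total probability, P(X = 4) = 0.32·0.0332234 + 0.34·0.121174 + 0.34·0.0397653 = 0.0653507.

0.065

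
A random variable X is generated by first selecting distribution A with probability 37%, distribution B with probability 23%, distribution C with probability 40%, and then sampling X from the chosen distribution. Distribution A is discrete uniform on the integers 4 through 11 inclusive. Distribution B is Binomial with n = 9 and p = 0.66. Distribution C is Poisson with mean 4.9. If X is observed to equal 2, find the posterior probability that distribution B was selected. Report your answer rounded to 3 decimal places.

Likelihoods P(X=2 | ·): A: 0; B: 0.0082365; C: 0.0893962.
Posterior ∝ prior × likelihood. Numerator for B: 0.23·0.0082365 = 0.0018944.
Normalizing constant: 0.37·0 + 0.23·0.0082365 + 0.4·0.0893962 = 0.0376529.
P(B | observation) = 0.0018944 / 0.0376529 = 0.0503121.

0.050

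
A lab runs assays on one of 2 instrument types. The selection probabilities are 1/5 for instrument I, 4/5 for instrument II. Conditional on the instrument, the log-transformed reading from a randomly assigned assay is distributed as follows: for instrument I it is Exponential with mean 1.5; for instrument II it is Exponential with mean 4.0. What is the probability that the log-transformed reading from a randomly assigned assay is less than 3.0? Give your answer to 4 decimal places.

Conditional on each instrument, P(X < 3.0): I: 0.864665; II: 0.527633.
By total probability, P(X < 3.0) = 0.2·0.864665 + 0.8·0.527633 = 0.59504.

0.5950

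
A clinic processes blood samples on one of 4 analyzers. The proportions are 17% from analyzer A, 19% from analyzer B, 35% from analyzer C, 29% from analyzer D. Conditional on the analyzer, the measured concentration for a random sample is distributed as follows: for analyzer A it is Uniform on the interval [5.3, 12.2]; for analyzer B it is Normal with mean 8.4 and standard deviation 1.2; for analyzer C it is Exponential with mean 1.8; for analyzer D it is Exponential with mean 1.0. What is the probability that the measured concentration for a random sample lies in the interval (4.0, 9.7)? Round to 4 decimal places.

0.3135

Conditional on each analyzer, P(4.0 < X < 9.7): A: 0.637681; B: 0.860547; C: 0.103801; D: 0.0182544.
By total probability, P(4.0 < X < 9.7) = 0.17·0.637681 + 0.19·0.860547 + 0.35·0.103801 + 0.29·0.0182544 = 0.313534.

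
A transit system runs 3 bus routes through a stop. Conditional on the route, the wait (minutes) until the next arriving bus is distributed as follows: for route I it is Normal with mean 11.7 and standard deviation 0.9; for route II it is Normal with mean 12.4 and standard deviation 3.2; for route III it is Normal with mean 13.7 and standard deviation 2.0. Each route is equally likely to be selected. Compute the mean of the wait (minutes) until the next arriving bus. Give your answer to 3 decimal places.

12.600

Component means — I: 11.7; II: 12.4; III: 13.7.
E[X] = 0.333333·11.7 + 0.333333·12.4 + 0.333333·13.7 = 12.6.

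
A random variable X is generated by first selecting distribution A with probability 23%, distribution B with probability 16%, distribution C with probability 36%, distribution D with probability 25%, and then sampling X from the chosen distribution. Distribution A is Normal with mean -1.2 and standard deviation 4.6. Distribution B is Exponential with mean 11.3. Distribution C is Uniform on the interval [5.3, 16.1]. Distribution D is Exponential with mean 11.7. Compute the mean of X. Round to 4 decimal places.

Component means — A: -1.2; B: 11.3; C: 10.7; D: 11.7.
E[X] = 0.23·-1.2 + 0.16·11.3 + 0.36·10.7 + 0.25·11.7 = 8.309.

8.3090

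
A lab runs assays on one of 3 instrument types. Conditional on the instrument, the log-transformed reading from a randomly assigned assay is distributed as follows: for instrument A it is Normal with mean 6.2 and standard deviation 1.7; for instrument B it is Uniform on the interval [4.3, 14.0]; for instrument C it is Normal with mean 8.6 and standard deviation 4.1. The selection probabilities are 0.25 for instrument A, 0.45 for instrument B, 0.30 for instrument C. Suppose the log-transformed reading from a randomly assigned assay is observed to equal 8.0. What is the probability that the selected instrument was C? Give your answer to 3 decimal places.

0.266

Likelihoods f(8.0 | ·): A: 0.133973; B: 0.103093; C: 0.0962666.
Posterior ∝ prior × likelihood. Numerator for C: 0.3·0.0962666 = 0.02888.
Normalizing constant: 0.25·0.133973 + 0.45·0.103093 + 0.3·0.0962666 = 0.108765.
P(C | observation) = 0.02888 / 0.108765 = 0.265527.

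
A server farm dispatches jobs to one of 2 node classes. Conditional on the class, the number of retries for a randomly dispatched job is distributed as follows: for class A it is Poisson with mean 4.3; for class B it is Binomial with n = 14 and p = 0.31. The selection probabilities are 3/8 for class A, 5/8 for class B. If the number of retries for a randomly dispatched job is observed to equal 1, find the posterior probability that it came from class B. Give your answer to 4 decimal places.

0.4991

Likelihoods P(X=1 | ·): A: 0.0583448; B: 0.0348761.
Posterior ∝ prior × likelihood. Numerator for B: 0.625·0.0348761 = 0.0217976.
Normalizing constant: 0.375·0.0583448 + 0.625·0.0348761 = 0.0436769.
P(B | observation) = 0.0217976 / 0.0436769 = 0.499064.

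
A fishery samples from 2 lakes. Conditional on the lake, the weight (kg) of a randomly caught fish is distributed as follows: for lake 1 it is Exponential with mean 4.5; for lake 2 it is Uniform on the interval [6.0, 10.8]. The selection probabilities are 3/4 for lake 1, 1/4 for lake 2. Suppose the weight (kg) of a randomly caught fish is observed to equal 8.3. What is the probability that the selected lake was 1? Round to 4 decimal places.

0.3360

Likelihoods f(8.3 | ·): 1: 0.0351363; 2: 0.208333.
Posterior ∝ prior × likelihood. Numerator for 1: 0.75·0.0351363 = 0.0263522.
Normalizing constant: 0.75·0.0351363 + 0.25·0.208333 = 0.0784355.
P(1 | observation) = 0.0263522 / 0.0784355 = 0.335973.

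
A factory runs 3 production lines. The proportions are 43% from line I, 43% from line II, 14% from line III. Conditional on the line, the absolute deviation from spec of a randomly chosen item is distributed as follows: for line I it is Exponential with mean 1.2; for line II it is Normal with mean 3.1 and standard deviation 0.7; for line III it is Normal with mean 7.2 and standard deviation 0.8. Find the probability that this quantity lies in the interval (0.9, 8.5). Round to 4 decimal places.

Conditional on each line, P(0.9 < X < 8.5): I: 0.471528; II: 0.999163; III: 0.947919.
By total probability, P(0.9 < X < 8.5) = 0.43·0.471528 + 0.43·0.999163 + 0.14·0.947919 = 0.765106.

0.7651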